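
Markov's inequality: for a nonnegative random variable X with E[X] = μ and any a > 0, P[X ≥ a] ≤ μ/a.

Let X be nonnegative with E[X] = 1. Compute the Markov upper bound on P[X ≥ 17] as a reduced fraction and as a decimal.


μ = E[X] = 1, a = 17.
Markov: P[X ≥ 17] ≤ μ/a = (1)/17 = 1/17.
Numerically: ≈ 0.059.
(Since a = 17 > μ = 1.000, the bound 1/17 is < 1 and informative.)

P[X ≥ 17] ≤ 1/17 ≈ 0.059.


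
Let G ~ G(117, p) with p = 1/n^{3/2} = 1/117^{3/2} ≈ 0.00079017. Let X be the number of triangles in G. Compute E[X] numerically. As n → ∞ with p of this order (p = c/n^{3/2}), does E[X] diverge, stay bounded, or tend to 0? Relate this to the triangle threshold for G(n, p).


Number of potential triangles: C(117, 3) = 260130.
Each occurs with probability p³ ≈ (0.00079017)³ ≈ 4.9335964e-10.
By linearity: E[X] = C(117, 3)·p³ ≈ 260130 · 4.9335964e-10 ≈ 0.00013.
Since α = 3/2 > 1, p = c/n^{3/2} = o(1/n) is below the triangle threshold p ~ 1/n. Asymptotically E[X] ~ (c³/6)·n^{3(1−α)} = (1³/6)·n^{-1.5} → 0, so by Markov's inequality G has no triangles w.h.p.

E[X] ≈ 0.00013; in regime p = Θ(1/n^{3/2}) E[X] tends to 0 (below the triangle threshold p ~ 1/n).


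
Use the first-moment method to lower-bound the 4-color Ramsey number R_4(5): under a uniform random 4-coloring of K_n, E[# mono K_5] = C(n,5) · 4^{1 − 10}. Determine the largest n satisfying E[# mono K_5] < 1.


We need C(n, 5) · 4^{1 − 10} < 1, i.e. C(n, 5) < 4^{10 − 1} = 262144.
Check values of n near the boundary:
  n = 31: C(31, 5) = 169911; 169911 < 262144? YES
  n = 32: C(32, 5) = 201376; 201376 < 262144? YES
  n = 33: C(33, 5) = 237336; 237336 < 262144? YES
  n = 34: C(34, 5) = 278256; 278256 < 262144? NO
  n = 35: C(35, 5) = 324632; 324632 < 262144? NO
  n = 36: C(36, 5) = 376992; 376992 < 262144? NO
The largest n with C(n, 5) < 262144 is n = 33 (where E[X] = 29667/32768 ≈ 0.90536). Hence R_4(5) > 33, i.e. R_4(5) ≥ 34.

Largest n = 33; hence R_4(5) > 33.


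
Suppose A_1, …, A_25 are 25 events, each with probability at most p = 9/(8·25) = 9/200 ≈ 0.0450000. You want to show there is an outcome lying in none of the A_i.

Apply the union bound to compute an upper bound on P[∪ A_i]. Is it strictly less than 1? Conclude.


Union bound: P[∪_{i=1}^{25} A_i] ≤ Σ_i P[A_i] ≤ 25·p = 25·(9/200) = 9/8.
Numerically: 9/8 ≈ 1.1250000.
Is 9/8 < 1? NO.
Since the bound 9/8 is ≥ 1, the union bound is uninformative here; it does NOT by itself certify existence.

25·p = 9/8 ≈ 1.1250000; existence NOT certified by the union bound.


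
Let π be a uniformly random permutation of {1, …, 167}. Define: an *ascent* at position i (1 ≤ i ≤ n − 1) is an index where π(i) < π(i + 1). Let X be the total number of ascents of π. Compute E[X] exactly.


Write X = Σ X_I over i = 1, …, 166, with X_I the indicator of one ascent.
There are 166 indicators.
For each fixed i, the pair (π(i), π(i+1)) is a uniformly random ordered pair of distinct values from {1, …, 167}; by symmetry P[π(i) < π(i+1)] = 1/2.
By linearity: E[X] = 166 · (1/2) = (167 − 1) · (1/2) = 83 ≈ 83.00000.

E[X] = 83 = 83.00000.


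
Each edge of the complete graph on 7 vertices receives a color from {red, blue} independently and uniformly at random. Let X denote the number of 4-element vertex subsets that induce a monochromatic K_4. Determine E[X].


Let X = Σ_S X_S over the C(7, 4) = 35 subsets S of size 4, where X_S = 1 if the K_4 on S is monochromatic.
For a fixed S, the K_4 on S has C(4, 2) = 6 edges. P[all 6 edges red] = (1/2)^6, and likewise for blue, so P[monochromatic] = 2·(1/2)^6 = 2^{1 − 6} = 1/32.
Summing: E[X] = C(7, 4) · 2^{1 − 6} = 35 · 1/32 = 35/32.
Numerically: E[X] ≈ 1.094.

E[X] = C(7,4)·2^(1−C(4,2)) = 35/32 ≈ 1.094.


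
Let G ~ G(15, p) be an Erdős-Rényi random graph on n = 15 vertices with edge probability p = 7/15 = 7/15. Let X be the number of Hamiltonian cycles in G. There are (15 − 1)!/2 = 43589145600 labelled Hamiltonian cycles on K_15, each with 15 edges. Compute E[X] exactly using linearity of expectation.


K_15 has (15 − 1)!/2 = 43589145600 labelled Hamiltonian cycles.
For each such Hamiltonian cycle H, let X_H = 1 if all 15 edges of H are present in G. Then P[X_H = 1] = p^{15} = (7/15)^{15} = 4747561509943/437893890380859375.
Summing the indicators: E[X] = Σ_H E[X_H] = 43589145600 · p^{15} = 43589145600 · 4747561509943/437893890380859375 = 34064551424174695424/72081298828125.
Numerically: E[X] ≈ 4.726e+05.

E[X] = 43589145600 · (7/15)^{15} = 34064551424174695424/72081298828125 ≈ 4.726e+05.


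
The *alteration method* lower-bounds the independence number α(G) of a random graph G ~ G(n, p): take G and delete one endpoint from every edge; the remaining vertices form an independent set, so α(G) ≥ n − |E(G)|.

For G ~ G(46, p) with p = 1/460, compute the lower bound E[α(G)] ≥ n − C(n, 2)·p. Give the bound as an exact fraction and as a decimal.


E[|E(G)|] = C(46, 2)·p = 1035 · (1/460) = 9/4.
E[α(G)] ≥ n − E[|E(G)|] = 46 − 9/4 = 175/4.
Numerically: ≈ 43.7500.
(This is only a lower bound; the true E[α(G)] may be larger.)

E[α(G)] ≥ 175/4 ≈ 43.7500.


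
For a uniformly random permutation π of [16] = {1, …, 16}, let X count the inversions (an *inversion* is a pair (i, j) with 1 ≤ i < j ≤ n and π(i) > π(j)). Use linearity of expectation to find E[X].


Write X = Σ X_I over the C(16, 2) = 120 pairs i < j, with X_I the indicator of one inversion.
There are 120 indicators.
For each fixed pair i < j, the values π(i) and π(j) are two distinct elements of {1, …, 16} in uniformly random order; by symmetry P[π(i) > π(j)] = 1/2.
By linearity: E[X] = 120 · (1/2) = C(16, 2) · (1/2) = 120/2 = 60 ≈ 60.00000.

E[X] = 60 = 60.00000.


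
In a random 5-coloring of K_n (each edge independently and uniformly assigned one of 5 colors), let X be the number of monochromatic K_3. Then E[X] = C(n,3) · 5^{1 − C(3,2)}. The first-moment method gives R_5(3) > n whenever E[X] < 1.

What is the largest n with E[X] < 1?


We need C(n, 3) · 5^{1 − 3} < 1, i.e. C(n, 3) < 5^{3 − 1} = 25.
Check values of n near the boundary:
  n = 3: C(3, 3) = 1; 1 < 25? YES
  n = 4: C(4, 3) = 4; 4 < 25? YES
  n = 5: C(5, 3) = 10; 10 < 25? YES
  n = 6: C(6, 3) = 20; 20 < 25? YES
  n = 7: C(7, 3) = 35; 35 < 25? NO
The largest n with C(n, 3) < 25 is n = 6 (where E[X] = 4/5 ≈ 0.800000). Hence R_5(3) > 6, i.e. R_5(3) ≥ 7.

Largest n = 6; hence R_5(3) > 6.


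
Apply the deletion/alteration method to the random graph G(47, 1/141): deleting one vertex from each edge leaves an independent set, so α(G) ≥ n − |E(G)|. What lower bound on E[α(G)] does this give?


E[|E(G)|] = C(47, 2)·p = 1081 · (1/141) = 23/3.
E[α(G)] ≥ n − E[|E(G)|] = 47 − 23/3 = 118/3.
Numerically: ≈ 39.333.
(This is only a lower bound; the true E[α(G)] may be larger.)

E[α(G)] ≥ 118/3 ≈ 39.333.


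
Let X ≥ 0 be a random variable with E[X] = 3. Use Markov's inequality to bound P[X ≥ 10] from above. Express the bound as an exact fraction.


μ = E[X] = 3, a = 10.
Markov: P[X ≥ 10] ≤ μ/a = (3)/10 = 3/10.
Numerically: ≈ 0.300.
(Since a = 10 > μ = 3.000, the bound 3/10 is < 1 and informative.)

P[X ≥ 10] ≤ 3/10 ≈ 0.300.


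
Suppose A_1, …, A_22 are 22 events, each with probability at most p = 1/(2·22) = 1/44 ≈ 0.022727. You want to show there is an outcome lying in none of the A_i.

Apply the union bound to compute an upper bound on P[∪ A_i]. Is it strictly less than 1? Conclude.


Union bound: P[∪_{i=1}^{22} A_i] ≤ Σ_i P[A_i] ≤ 22·p = 22·(1/44) = 1/2.
Numerically: 1/2 ≈ 0.500000.
Is 1/2 < 1? YES.
Since P[∪ A_i] ≤ 1/2 < 1, the complement has P[∩ A_i^c] ≥ 1 − 1/2 = 1/2 > 0, so some outcome avoids every A_i.

22·p = 1/2 ≈ 0.500000; existence CERTIFIED by the union bound.


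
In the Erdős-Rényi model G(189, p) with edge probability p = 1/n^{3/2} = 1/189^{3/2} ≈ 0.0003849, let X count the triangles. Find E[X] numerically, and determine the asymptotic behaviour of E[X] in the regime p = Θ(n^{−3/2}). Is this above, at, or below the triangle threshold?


Number of potential triangles: C(189, 3) = 1107414.
Each occurs with probability p³ ≈ (0.0003849)³ ≈ 5.700617e-11.
By linearity: E[X] = C(189, 3)·p³ ≈ 1107414 · 5.700617e-11 ≈ 0.0001.
Since α = 3/2 > 1, p = c/n^{3/2} = o(1/n) is below the triangle threshold p ~ 1/n. Asymptotically E[X] ~ (c³/6)·n^{3(1−α)} = (1³/6)·n^{-1.5} → 0, so by Markov's inequality G has no triangles w.h.p.

E[X] ≈ 0.0001; in regime p = Θ(1/n^{3/2}) E[X] tends to 0 (below the triangle threshold p ~ 1/n).


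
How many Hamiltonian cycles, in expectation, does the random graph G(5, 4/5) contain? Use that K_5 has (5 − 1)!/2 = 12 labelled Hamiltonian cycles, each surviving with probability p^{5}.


K_5 has (5 − 1)!/2 = 12 labelled Hamiltonian cycles.
For each such Hamiltonian cycle H, let X_H = 1 if all 5 edges of H are present in G. Then P[X_H = 1] = p^{5} = (4/5)^{5} = 1024/3125.
By linearity: E[X] = Σ_H E[X_H] = 12 · p^{5} = 12 · 1024/3125 = 12288/3125.
Numerically: E[X] ≈ 3.9322.

E[X] = 12 · (4/5)^{5} = 12288/3125 ≈ 3.9322.


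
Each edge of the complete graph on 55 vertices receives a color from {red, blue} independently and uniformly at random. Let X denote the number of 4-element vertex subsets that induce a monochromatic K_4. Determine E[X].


Let X = Σ_S X_S over the C(55, 4) = 341055 subsets S of size 4, where X_S = 1 if the K_4 on S is monochromatic.
For a fixed S, the K_4 on S has C(4, 2) = 6 edges. P[all 6 edges red] = (1/2)^6, and likewise for blue, so P[monochromatic] = 2·(1/2)^6 = 2^{1 − 6} = 1/32.
By linearity of expectation: E[X] = C(55, 4) · 2^{1 − 6} = 341055 · 1/32 = 341055/32.
Numerically: E[X] ≈ 10657.96875.

E[X] = C(55,4)·2^(1−C(4,2)) = 341055/32 ≈ 10657.96875.


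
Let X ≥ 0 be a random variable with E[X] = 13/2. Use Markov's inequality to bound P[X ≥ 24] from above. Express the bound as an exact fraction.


μ = E[X] = 13/2, a = 24.
Markov: P[X ≥ 24] ≤ μ/a = (13/2)/24 = 13/48.
Numerically: ≈ 0.270833.
(Since a = 24 > μ = 6.500000, the bound 13/48 is < 1 and informative.)

P[X ≥ 24] ≤ 13/48 ≈ 0.270833.


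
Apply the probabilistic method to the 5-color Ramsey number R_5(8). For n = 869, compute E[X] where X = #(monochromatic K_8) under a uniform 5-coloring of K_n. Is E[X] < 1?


E[X] = C(869, 8) · 5^{1 − 28} = 7809152053901931612 · 5^{−27} = 7809152053901931612/7450580596923828125.
As a reduced fraction: E[X] = 7809152053901931612/7450580596923828125 ≈ 1.0481266.
Is E[X] < 1? NO.
Since E[X] ≥ 1, the first-moment bound is inconclusive at n = 869; it does NOT by itself certify R_5(8) > 869.

E[X] = 7809152053901931612/7450580596923828125 ≈ 1.0481266; E[X] ≥ 1; first-moment method inconclusive here.


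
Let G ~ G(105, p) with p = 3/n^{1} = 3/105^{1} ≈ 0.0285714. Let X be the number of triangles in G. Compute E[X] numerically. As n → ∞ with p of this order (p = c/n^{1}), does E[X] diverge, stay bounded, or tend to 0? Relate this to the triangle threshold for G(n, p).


Number of potential triangles: C(105, 3) = 187460.
Each occurs with probability p³ ≈ (0.0285714)³ ≈ 2.33236152e-05.
By linearity: E[X] = C(105, 3)·p³ ≈ 187460 · 2.33236152e-05 ≈ 4.372245.
Here α = 1, so p = 3/n is exactly at the triangle threshold p ~ 1/n. Asymptotically E[X] → c³/6 = 3³/6 = 9/2 ≈ 4.500000, a bounded constant. In this regime the triangle count is asymptotically Poisson(c³/6).

E[X] ≈ 4.372245; in regime p = Θ(1/n^{1}) E[X] stays bounded (at the triangle threshold p ~ 1/n).


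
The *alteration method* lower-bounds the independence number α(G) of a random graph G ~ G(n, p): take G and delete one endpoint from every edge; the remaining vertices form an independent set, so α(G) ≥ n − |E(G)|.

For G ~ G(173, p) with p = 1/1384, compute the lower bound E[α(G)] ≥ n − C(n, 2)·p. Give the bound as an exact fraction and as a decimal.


E[|E(G)|] = C(173, 2)·p = 14878 · (1/1384) = 43/4.
E[α(G)] ≥ n − E[|E(G)|] = 173 − 43/4 = 649/4.
Numerically: ≈ 162.2500.
(This is only a lower bound; the true E[α(G)] may be larger.)

E[α(G)] ≥ 649/4 ≈ 162.2500.


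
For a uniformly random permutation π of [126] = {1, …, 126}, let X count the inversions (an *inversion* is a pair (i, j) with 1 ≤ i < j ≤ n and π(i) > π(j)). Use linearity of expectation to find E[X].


Write X = Σ X_I over the C(126, 2) = 7875 pairs i < j, with X_I the indicator of one inversion.
There are 7875 indicators.
For each fixed pair i < j, the values π(i) and π(j) are two distinct elements of {1, …, 126} in uniformly random order; by symmetry P[π(i) > π(j)] = 1/2.
By linearity: E[X] = 7875 · (1/2) = C(126, 2) · (1/2) = 7875/2 = 7875/2 ≈ 3937.5000.

E[X] = 7875/2 = 3937.5000.


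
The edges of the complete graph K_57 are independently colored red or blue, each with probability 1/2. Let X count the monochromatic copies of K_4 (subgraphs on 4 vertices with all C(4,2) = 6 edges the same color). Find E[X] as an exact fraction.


Let X = Σ_S X_S over the C(57, 4) = 395010 subsets S of size 4, where X_S = 1 if the K_4 on S is monochromatic.
For a fixed S, the K_4 on S has C(4, 2) = 6 edges. P[all 6 edges red] = (1/2)^6, and likewise for blue, so P[monochromatic] = 2·(1/2)^6 = 2^{1 − 6} = 1/32.
By linearity of expectation: E[X] = C(57, 4) · 2^{1 − 6} = 395010 · 1/32 = 197505/16.
Numerically: E[X] ≈ 12344.06250.

E[X] = C(57,4)·2^(1−C(4,2)) = 197505/16 ≈ 12344.06250.


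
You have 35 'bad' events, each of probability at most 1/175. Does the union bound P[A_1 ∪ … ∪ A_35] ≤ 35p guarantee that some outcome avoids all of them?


Union bound: P[∪_{i=1}^{35} A_i] ≤ Σ_i P[A_i] ≤ 35·p = 35·(1/175) = 1/5.
Numerically: 1/5 ≈ 0.20000.
Is 1/5 < 1? YES.
Since P[∪ A_i] ≤ 1/5 < 1, the complement has P[∩ A_i^c] ≥ 1 − 1/5 = 4/5 > 0, so some outcome avoids every A_i.

35·p = 1/5 ≈ 0.20000; existence CERTIFIED by the union bound.


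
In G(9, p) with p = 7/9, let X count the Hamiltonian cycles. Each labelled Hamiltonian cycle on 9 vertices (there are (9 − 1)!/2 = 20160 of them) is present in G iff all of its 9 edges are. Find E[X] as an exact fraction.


K_9 has (9 − 1)!/2 = 20160 labelled Hamiltonian cycles.
For each such Hamiltonian cycle H, let X_H = 1 if all 9 edges of H are present in G. Then P[X_H = 1] = p^{9} = (7/9)^{9} = 40353607/387420489.
By linearity: E[X] = Σ_H E[X_H] = 20160 · p^{9} = 20160 · 40353607/387420489 = 90392079680/43046721.
Numerically: E[X] ≈ 2099.86.

E[X] = 20160 · (7/9)^{9} = 90392079680/43046721 ≈ 2099.86.


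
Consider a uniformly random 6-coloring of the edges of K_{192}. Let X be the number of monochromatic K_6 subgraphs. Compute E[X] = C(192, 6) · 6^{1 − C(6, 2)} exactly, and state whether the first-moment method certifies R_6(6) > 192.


E[X] = C(192, 6) · 6^{1 − 15} = 64300886496 · 6^{−14} = 64300886496/78364164096.
As a reduced fraction: E[X] = 223266967/272097792 ≈ 0.82054.
Is E[X] < 1? YES.
Since E[X] < 1, there exists a 6-coloring of K_{192} with no monochromatic K_6; hence R_6(6) > 192.

E[X] = 223266967/272097792 ≈ 0.82054; E[X] < 1, so R_6(6) > 192.


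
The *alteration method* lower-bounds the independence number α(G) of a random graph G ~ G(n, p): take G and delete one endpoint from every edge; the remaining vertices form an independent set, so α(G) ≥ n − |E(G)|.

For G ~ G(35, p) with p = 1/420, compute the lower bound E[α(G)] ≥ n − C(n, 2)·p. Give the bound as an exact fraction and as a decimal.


E[|E(G)|] = C(35, 2)·p = 595 · (1/420) = 17/12.
E[α(G)] ≥ n − E[|E(G)|] = 35 − 17/12 = 403/12.
Numerically: ≈ 33.5833.
(This is only a lower bound; the true E[α(G)] may be larger.)

E[α(G)] ≥ 403/12 ≈ 33.5833.


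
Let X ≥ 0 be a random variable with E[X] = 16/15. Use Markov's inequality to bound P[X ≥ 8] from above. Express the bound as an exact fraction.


μ = E[X] = 16/15, a = 8.
Markov: P[X ≥ 8] ≤ μ/a = (16/15)/8 = 2/15.
Numerically: ≈ 0.1333.
(Since a = 8 > μ = 1.0667, the bound 2/15 is < 1 and informative.)

P[X ≥ 8] ≤ 2/15 ≈ 0.1333.


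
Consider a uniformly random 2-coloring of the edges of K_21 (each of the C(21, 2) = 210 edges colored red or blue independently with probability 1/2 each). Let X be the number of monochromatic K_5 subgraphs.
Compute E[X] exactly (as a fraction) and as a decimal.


Let X = Σ_S X_S over the C(21, 5) = 20349 subsets S of size 5, where X_S = 1 if the K_5 on S is monochromatic.
For a fixed S, the K_5 on S has C(5, 2) = 10 edges. P[all 10 edges red] = (1/2)^10, and likewise for blue, so P[monochromatic] = 2·(1/2)^10 = 2^{1 − 10} = 1/512.
Summing: E[X] = C(21, 5) · 2^{1 − 10} = 20349 · 1/512 = 20349/512.
Numerically: E[X] ≈ 39.74414.

E[X] = C(21,5)·2^(1−C(5,2)) = 20349/512 ≈ 39.74414.


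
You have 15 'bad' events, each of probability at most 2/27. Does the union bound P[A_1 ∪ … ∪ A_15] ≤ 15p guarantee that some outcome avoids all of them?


Union bound: P[∪_{i=1}^{15} A_i] ≤ Σ_i P[A_i] ≤ 15·p = 15·(2/27) = 10/9.
Numerically: 10/9 ≈ 1.1111.
Is 10/9 < 1? NO.
Since the bound 10/9 is ≥ 1, the union bound is uninformative here; it does NOT by itself certify existence.

15·p = 10/9 ≈ 1.1111; existence NOT certified by the union bound.


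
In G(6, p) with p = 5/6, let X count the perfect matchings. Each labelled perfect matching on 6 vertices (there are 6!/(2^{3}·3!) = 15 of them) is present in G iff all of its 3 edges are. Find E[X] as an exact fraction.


K_6 has 6!/(2^{3}·3!) = 15 labelled perfect matchings.
For each such perfect matching H, let X_H = 1 if all 3 edges of H are present in G. Then P[X_H = 1] = p^{3} = (5/6)^{3} = 125/216.
Summing the indicators: E[X] = Σ_H E[X_H] = 15 · p^{3} = 15 · 125/216 = 625/72.
Numerically: E[X] ≈ 8.68056.

E[X] = 15 · (5/6)^{3} = 625/72 ≈ 8.68056.


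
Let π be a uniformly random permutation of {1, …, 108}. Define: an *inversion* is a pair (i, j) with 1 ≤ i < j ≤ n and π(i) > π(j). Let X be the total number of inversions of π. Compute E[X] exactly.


Write X = Σ X_I over the C(108, 2) = 5778 pairs i < j, with X_I the indicator of one inversion.
There are 5778 indicators.
For each fixed pair i < j, the values π(i) and π(j) are two distinct elements of {1, …, 108} in uniformly random order; by symmetry P[π(i) > π(j)] = 1/2.
By linearity: E[X] = 5778 · (1/2) = C(108, 2) · (1/2) = 5778/2 = 2889 ≈ 2889.00000.

E[X] = 2889 = 2889.00000.


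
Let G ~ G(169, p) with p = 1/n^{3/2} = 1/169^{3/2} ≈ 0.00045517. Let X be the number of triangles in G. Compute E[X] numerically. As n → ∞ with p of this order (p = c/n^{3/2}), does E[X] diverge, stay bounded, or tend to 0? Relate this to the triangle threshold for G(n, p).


Number of potential triangles: C(169, 3) = 790244.
Each occurs with probability p³ ≈ (0.00045517)³ ≈ 9.4299595e-11.
By linearity: E[X] = C(169, 3)·p³ ≈ 790244 · 9.4299595e-11 ≈ 0.00007.
Since α = 3/2 > 1, p = c/n^{3/2} = o(1/n) is below the triangle threshold p ~ 1/n. Asymptotically E[X] ~ (c³/6)·n^{3(1−α)} = (1³/6)·n^{-1.5} → 0, so by Markov's inequality G has no triangles w.h.p.

E[X] ≈ 0.00007; in regime p = Θ(1/n^{3/2}) E[X] tends to 0 (below the triangle threshold p ~ 1/n).


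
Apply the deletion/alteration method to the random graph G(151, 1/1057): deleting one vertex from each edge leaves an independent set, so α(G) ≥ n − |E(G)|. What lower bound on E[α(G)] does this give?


E[|E(G)|] = C(151, 2)·p = 11325 · (1/1057) = 75/7.
E[α(G)] ≥ n − E[|E(G)|] = 151 − 75/7 = 982/7.
Numerically: ≈ 140.28571.
(This is only a lower bound; the true E[α(G)] may be larger.)

E[α(G)] ≥ 982/7 ≈ 140.28571.


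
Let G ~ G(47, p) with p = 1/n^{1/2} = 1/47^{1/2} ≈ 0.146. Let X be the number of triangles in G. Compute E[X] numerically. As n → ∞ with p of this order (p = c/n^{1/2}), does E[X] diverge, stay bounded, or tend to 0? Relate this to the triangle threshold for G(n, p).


Number of potential triangles: C(47, 3) = 16215.
Each occurs with probability p³ ≈ (0.146)³ ≈ 3.10351e-03.
By linearity: E[X] = C(47, 3)·p³ ≈ 16215 · 3.10351e-03 ≈ 50.323.
Since α = 1/2 < 1, p = c/n^{1/2} ≫ 1/n is above the triangle threshold p ~ 1/n. Asymptotically E[X] ~ (c³/6)·n^{3(1−α)} = (1³/6)·n^{1.5} → ∞; triangles are abundant w.h.p.

E[X] ≈ 50.323; in regime p = Θ(1/n^{1/2}) E[X] diverges (above the triangle threshold p ~ 1/n).


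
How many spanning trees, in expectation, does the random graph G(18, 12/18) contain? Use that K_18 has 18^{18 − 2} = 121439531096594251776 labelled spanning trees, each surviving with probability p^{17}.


K_18 has 18^{18 − 2} = 121439531096594251776 labelled spanning trees.
For each such spanning tree H, let X_H = 1 if all 17 edges of H are present in G. Then P[X_H = 1] = p^{17} = (2/3)^{17} = 131072/129140163.
By linearity: E[X] = Σ_H E[X_H] = 121439531096594251776 · p^{17} = 121439531096594251776 · 131072/129140163 = 123256172596690944.
Numerically: E[X] ≈ 1.2326e+17.

E[X] = 121439531096594251776 · (2/3)^{17} = 123256172596690944 ≈ 1.2326e+17.


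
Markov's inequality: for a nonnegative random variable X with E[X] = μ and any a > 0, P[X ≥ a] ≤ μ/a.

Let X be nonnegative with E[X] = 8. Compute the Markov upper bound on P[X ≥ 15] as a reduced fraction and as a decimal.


μ = E[X] = 8, a = 15.
Markov: P[X ≥ 15] ≤ μ/a = (8)/15 = 8/15.
Numerically: ≈ 0.533333.
(Since a = 15 > μ = 8.000000, the bound 8/15 is < 1 and informative.)

P[X ≥ 15] ≤ 8/15 ≈ 0.533333.


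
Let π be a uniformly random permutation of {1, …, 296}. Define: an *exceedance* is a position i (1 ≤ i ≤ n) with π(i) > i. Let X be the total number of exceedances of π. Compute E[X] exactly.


Write X = Σ_{i=1}^{296} X_i, where X_i = 1_{π(i) > i}.
For each fixed i, π(i) is uniform over {1, …, 296} (marginal of a uniform permutation), so P[π(i) > i] = (n − i)/n. Summing: Σ_{i=1}^{296} (n − i)/n = (0 + 1 + … + 295)/296 = 296(296 − 1)/(2·296) = (296 − 1)/2.
Hence E[X] = Σ_{i=1}^{296} (296 − i)/296 = 295/2 ≈ 147.500000.

E[X] = 295/2 = 147.500000.


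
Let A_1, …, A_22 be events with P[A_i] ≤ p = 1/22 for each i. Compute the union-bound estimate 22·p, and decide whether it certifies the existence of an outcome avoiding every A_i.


Union bound: P[∪_{i=1}^{22} A_i] ≤ Σ_i P[A_i] ≤ 22·p = 22·(1/22) = 1.
Numerically: 1 ≈ 1.000.
Is 1 < 1? NO.
Since the bound 1 is ≥ 1, the union bound is uninformative here; it does NOT by itself certify existence.

22·p = 1 ≈ 1.000; existence NOT certified by the union bound.


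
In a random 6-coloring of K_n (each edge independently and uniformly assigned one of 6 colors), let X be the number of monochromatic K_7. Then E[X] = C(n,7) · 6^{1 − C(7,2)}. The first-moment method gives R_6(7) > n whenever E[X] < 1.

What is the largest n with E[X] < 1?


We need C(n, 7) · 6^{1 − 21} < 1, i.e. C(n, 7) < 6^{21 − 1} = 3656158440062976.
Check values of n near the boundary:
  n = 563: C(563, 7) = 3426622515769596; 3426622515769596 < 3656158440062976? YES
  n = 564: C(564, 7) = 3469685994423792; 3469685994423792 < 3656158440062976? YES
  n = 565: C(565, 7) = 3513212521235560; 3513212521235560 < 3656158440062976? YES
  n = 566: C(566, 7) = 3557206237959440; 3557206237959440 < 3656158440062976? YES
  n = 567: C(567, 7) = 3601671315933933; 3601671315933933 < 3656158440062976? YES
  n = 568: C(568, 7) = 3646611956239704; 3646611956239704 < 3656158440062976? YES
  n = 569: C(569, 7) = 3692032389858348; 3692032389858348 < 3656158440062976? NO
  n = 570: C(570, 7) = 3737936877831720; 3737936877831720 < 3656158440062976? NO
  n = 571: C(571, 7) = 3784329711421830; 3784329711421830 < 3656158440062976? NO
The largest n with C(n, 7) < 3656158440062976 is n = 568 (where E[X] = 16882462760369/16926659444736 ≈ 0.9973889). Hence R_6(7) > 568, i.e. R_6(7) ≥ 569.

Largest n = 568; hence R_6(7) > 568.


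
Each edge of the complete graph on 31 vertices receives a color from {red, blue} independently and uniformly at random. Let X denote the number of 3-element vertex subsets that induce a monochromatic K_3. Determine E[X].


Let X = Σ_S X_S over the C(31, 3) = 4495 subsets S of size 3, where X_S = 1 if the K_3 on S is monochromatic.
For a fixed S, the K_3 on S has C(3, 2) = 3 edges. P[all 3 edges red] = (1/2)^3, and likewise for blue, so P[monochromatic] = 2·(1/2)^3 = 2^{1 − 3} = 1/4.
By linearity of expectation: E[X] = C(31, 3) · 2^{1 − 3} = 4495 · 1/4 = 4495/4.
Numerically: E[X] ≈ 1123.7500.

E[X] = C(31,3)·2^(1−C(3,2)) = 4495/4 ≈ 1123.7500.


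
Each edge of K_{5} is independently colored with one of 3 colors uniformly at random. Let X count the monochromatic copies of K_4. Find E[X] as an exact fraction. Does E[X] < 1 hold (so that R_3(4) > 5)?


E[X] = C(5, 4) · 3^{1 − 6} = 5 · 3^{−5} = 5/243.
As a reduced fraction: E[X] = 5/243 ≈ 0.0205761.
Is E[X] < 1? YES.
Since E[X] < 1, there exists a 3-coloring of K_{5} with no monochromatic K_4; hence R_3(4) > 5.

E[X] = 5/243 ≈ 0.0205761; E[X] < 1, so R_3(4) > 5.


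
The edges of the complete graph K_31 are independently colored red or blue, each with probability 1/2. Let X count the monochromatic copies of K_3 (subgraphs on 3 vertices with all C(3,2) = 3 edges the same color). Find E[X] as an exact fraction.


Let X = Σ_S X_S over the C(31, 3) = 4495 subsets S of size 3, where X_S = 1 if the K_3 on S is monochromatic.
For a fixed S, the K_3 on S has C(3, 2) = 3 edges. P[all 3 edges red] = (1/2)^3, and likewise for blue, so P[monochromatic] = 2·(1/2)^3 = 2^{1 − 3} = 1/4.
Summing: E[X] = C(31, 3) · 2^{1 − 3} = 4495 · 1/4 = 4495/4.
Numerically: E[X] ≈ 1123.750.

E[X] = C(31,3)·2^(1−C(3,2)) = 4495/4 ≈ 1123.750.


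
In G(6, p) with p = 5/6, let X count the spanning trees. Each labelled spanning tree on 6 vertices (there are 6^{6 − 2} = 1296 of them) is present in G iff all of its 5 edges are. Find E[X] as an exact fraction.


K_6 has 6^{6 − 2} = 1296 labelled spanning trees.
For each such spanning tree H, let X_H = 1 if all 5 edges of H are present in G. Then P[X_H = 1] = p^{5} = (5/6)^{5} = 3125/7776.
By linearity of expectation: E[X] = Σ_H E[X_H] = 1296 · p^{5} = 1296 · 3125/7776 = 3125/6.
Numerically: E[X] ≈ 520.83.

E[X] = 1296 · (5/6)^{5} = 3125/6 ≈ 520.83.


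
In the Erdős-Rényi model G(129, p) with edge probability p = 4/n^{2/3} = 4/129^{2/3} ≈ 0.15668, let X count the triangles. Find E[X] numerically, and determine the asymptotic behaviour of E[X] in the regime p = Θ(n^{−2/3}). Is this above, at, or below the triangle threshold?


Number of potential triangles: C(129, 3) = 349504.
Each occurs with probability p³ ≈ (0.15668)³ ≈ 3.8459227e-03.
By linearity: E[X] = C(129, 3)·p³ ≈ 349504 · 3.8459227e-03 ≈ 1344.16537.
Since α = 2/3 < 1, p = c/n^{2/3} ≫ 1/n is above the triangle threshold p ~ 1/n. Asymptotically E[X] ~ (c³/6)·n^{3(1−α)} = (4³/6)·n^{1} → ∞; triangles are abundant w.h.p.

E[X] ≈ 1344.16537; in regime p = Θ(1/n^{2/3}) E[X] diverges (above the triangle threshold p ~ 1/n).


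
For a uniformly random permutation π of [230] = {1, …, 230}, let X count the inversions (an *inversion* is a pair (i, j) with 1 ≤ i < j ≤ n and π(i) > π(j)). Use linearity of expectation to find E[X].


Write X = Σ X_I over the C(230, 2) = 26335 pairs i < j, with X_I the indicator of one inversion.
There are 26335 indicators.
For each fixed pair i < j, the values π(i) and π(j) are two distinct elements of {1, …, 230} in uniformly random order; by symmetry P[π(i) > π(j)] = 1/2.
By linearity: E[X] = 26335 · (1/2) = C(230, 2) · (1/2) = 26335/2 = 26335/2 ≈ 13167.50000.

E[X] = 26335/2 = 13167.50000.


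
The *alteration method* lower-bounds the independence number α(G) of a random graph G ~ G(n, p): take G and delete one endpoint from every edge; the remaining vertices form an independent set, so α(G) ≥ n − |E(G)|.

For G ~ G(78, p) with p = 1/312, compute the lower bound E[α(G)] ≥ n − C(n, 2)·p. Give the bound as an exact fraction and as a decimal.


E[|E(G)|] = C(78, 2)·p = 3003 · (1/312) = 77/8.
E[α(G)] ≥ n − E[|E(G)|] = 78 − 77/8 = 547/8.
Numerically: ≈ 68.37500.
(This is only a lower bound; the true E[α(G)] may be larger.)

E[α(G)] ≥ 547/8 ≈ 68.37500.


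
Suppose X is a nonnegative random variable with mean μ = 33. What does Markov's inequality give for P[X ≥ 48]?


μ = E[X] = 33, a = 48.
Markov: P[X ≥ 48] ≤ μ/a = (33)/48 = 11/16.
Numerically: ≈ 0.68750.
(Since a = 48 > μ = 33.00000, the bound 11/16 is < 1 and informative.)

P[X ≥ 48] ≤ 11/16 ≈ 0.68750.


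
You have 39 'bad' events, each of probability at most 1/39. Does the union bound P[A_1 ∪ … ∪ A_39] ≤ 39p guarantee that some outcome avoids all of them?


Union bound: P[∪_{i=1}^{39} A_i] ≤ Σ_i P[A_i] ≤ 39·p = 39·(1/39) = 1.
Numerically: 1 ≈ 1.00000.
Is 1 < 1? NO.
Since the bound 1 is ≥ 1, the union bound is uninformative here; it does NOT by itself certify existence.

39·p = 1 ≈ 1.00000; existence NOT certified by the union bound.


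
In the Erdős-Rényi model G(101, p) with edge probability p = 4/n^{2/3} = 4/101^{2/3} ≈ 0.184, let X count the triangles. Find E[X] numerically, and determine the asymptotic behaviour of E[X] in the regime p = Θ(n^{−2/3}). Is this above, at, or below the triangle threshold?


Number of potential triangles: C(101, 3) = 166650.
Each occurs with probability p³ ≈ (0.184)³ ≈ 6.27389e-03.
By linearity: E[X] = C(101, 3)·p³ ≈ 166650 · 6.27389e-03 ≈ 1045.545.
Since α = 2/3 < 1, p = c/n^{2/3} ≫ 1/n is above the triangle threshold p ~ 1/n. Asymptotically E[X] ~ (c³/6)·n^{3(1−α)} = (4³/6)·n^{1} → ∞; triangles are abundant w.h.p.

E[X] ≈ 1045.545; in regime p = Θ(1/n^{2/3}) E[X] diverges (above the triangle threshold p ~ 1/n).


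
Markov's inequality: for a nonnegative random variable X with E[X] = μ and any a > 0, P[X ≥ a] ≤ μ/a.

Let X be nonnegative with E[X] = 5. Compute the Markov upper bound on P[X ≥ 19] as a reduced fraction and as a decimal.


μ = E[X] = 5, a = 19.
Markov: P[X ≥ 19] ≤ μ/a = (5)/19 = 5/19.
Numerically: ≈ 0.2632.
(Since a = 19 > μ = 5.0000, the bound 5/19 is < 1 and informative.)

P[X ≥ 19] ≤ 5/19 ≈ 0.2632.


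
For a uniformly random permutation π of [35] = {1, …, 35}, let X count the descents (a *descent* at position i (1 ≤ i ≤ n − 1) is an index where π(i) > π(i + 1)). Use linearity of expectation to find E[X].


Write X = Σ X_I over i = 1, …, 34, with X_I the indicator of one descent.
There are 34 indicators.
For each fixed i, the pair (π(i), π(i+1)) is a uniformly random ordered pair of distinct values from {1, …, 35}; by symmetry P[π(i) > π(i+1)] = 1/2.
By linearity: E[X] = 34 · (1/2) = (35 − 1) · (1/2) = 17 ≈ 17.0000.

E[X] = 17 = 17.0000.


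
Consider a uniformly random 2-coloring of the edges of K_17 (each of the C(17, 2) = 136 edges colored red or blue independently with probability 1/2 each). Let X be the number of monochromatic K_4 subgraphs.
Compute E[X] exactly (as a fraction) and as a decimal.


Let X = Σ_S X_S over the C(17, 4) = 2380 subsets S of size 4, where X_S = 1 if the K_4 on S is monochromatic.
For a fixed S, the K_4 on S has C(4, 2) = 6 edges. P[all 6 edges red] = (1/2)^6, and likewise for blue, so P[monochromatic] = 2·(1/2)^6 = 2^{1 − 6} = 1/32.
By linearity of expectation: E[X] = C(17, 4) · 2^{1 − 6} = 2380 · 1/32 = 595/8.
Numerically: E[X] ≈ 74.375000.

E[X] = C(17,4)·2^(1−C(4,2)) = 595/8 ≈ 74.375000.


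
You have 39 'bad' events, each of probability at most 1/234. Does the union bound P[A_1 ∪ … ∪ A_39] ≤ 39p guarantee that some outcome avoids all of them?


Union bound: P[∪_{i=1}^{39} A_i] ≤ Σ_i P[A_i] ≤ 39·p = 39·(1/234) = 1/6.
Numerically: 1/6 ≈ 0.1667.
Is 1/6 < 1? YES.
Since P[∪ A_i] ≤ 1/6 < 1, the complement has P[∩ A_i^c] ≥ 1 − 1/6 = 5/6 > 0, so some outcome avoids every A_i.

39·p = 1/6 ≈ 0.1667; existence CERTIFIED by the union bound.


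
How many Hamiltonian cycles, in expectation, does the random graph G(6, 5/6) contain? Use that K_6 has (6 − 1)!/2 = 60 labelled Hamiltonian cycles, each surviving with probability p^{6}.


K_6 has (6 − 1)!/2 = 60 labelled Hamiltonian cycles.
For each such Hamiltonian cycle H, let X_H = 1 if all 6 edges of H are present in G. Then P[X_H = 1] = p^{6} = (5/6)^{6} = 15625/46656.
By linearity: E[X] = Σ_H E[X_H] = 60 · p^{6} = 60 · 15625/46656 = 78125/3888.
Numerically: E[X] ≈ 20.1.

E[X] = 60 · (5/6)^{6} = 78125/3888 ≈ 20.1.


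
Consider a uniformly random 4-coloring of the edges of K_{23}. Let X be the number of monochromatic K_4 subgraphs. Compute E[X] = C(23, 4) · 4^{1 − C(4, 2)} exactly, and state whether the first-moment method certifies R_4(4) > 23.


E[X] = C(23, 4) · 4^{1 − 6} = 8855 · 4^{−5} = 8855/1024.
As a reduced fraction: E[X] = 8855/1024 ≈ 8.6475.
Is E[X] < 1? NO.
Since E[X] ≥ 1, the first-moment bound is inconclusive at n = 23; it does NOT by itself certify R_4(4) > 23.

E[X] = 8855/1024 ≈ 8.6475; E[X] ≥ 1; first-moment method inconclusive here.


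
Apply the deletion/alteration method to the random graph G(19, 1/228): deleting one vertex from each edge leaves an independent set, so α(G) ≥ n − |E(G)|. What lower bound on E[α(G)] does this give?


E[|E(G)|] = C(19, 2)·p = 171 · (1/228) = 3/4.
E[α(G)] ≥ n − E[|E(G)|] = 19 − 3/4 = 73/4.
Numerically: ≈ 18.25000.
(This is only a lower bound; the true E[α(G)] may be larger.)

E[α(G)] ≥ 73/4 ≈ 18.25000.


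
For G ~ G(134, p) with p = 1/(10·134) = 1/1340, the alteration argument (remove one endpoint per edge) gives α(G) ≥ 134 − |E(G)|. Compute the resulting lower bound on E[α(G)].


E[|E(G)|] = C(134, 2)·p = 8911 · (1/1340) = 133/20.
E[α(G)] ≥ n − E[|E(G)|] = 134 − 133/20 = 2547/20.
Numerically: ≈ 127.35000.
(This is only a lower bound; the true E[α(G)] may be larger.)

E[α(G)] ≥ 2547/20 ≈ 127.35000.


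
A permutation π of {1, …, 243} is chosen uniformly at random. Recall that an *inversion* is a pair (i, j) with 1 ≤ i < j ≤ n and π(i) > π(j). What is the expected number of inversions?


Write X = Σ X_I over the C(243, 2) = 29403 pairs i < j, with X_I the indicator of one inversion.
There are 29403 indicators.
For each fixed pair i < j, the values π(i) and π(j) are two distinct elements of {1, …, 243} in uniformly random order; by symmetry P[π(i) > π(j)] = 1/2.
By linearity: E[X] = 29403 · (1/2) = C(243, 2) · (1/2) = 29403/2 = 29403/2 ≈ 14701.50000.

E[X] = 29403/2 = 14701.50000.


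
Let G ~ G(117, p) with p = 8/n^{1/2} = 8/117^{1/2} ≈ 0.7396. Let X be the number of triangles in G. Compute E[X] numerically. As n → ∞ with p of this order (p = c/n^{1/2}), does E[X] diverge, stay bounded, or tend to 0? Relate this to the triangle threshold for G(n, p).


Number of potential triangles: C(117, 3) = 260130.
Each occurs with probability p³ ≈ (0.7396)³ ≈ 4.0456766e-01.
By linearity: E[X] = C(117, 3)·p³ ≈ 260130 · 4.0456766e-01 ≈ 105240.18656.
Since α = 1/2 < 1, p = c/n^{1/2} ≫ 1/n is above the triangle threshold p ~ 1/n. Asymptotically E[X] ~ (c³/6)·n^{3(1−α)} = (8³/6)·n^{1.5} → ∞; triangles are abundant w.h.p.

E[X] ≈ 105240.18656; in regime p = Θ(1/n^{1/2}) E[X] diverges (above the triangle threshold p ~ 1/n).


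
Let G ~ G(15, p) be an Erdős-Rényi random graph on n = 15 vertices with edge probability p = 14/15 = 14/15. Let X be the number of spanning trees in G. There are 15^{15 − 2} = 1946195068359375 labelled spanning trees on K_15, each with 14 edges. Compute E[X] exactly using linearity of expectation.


K_15 has 15^{15 − 2} = 1946195068359375 labelled spanning trees.
For each such spanning tree H, let X_H = 1 if all 14 edges of H are present in G. Then P[X_H = 1] = p^{14} = (14/15)^{14} = 11112006825558016/29192926025390625.
By linearity: E[X] = Σ_H E[X_H] = 1946195068359375 · p^{14} = 1946195068359375 · 11112006825558016/29192926025390625 = 11112006825558016/15.
Numerically: E[X] ≈ 7.408e+14.

E[X] = 1946195068359375 · (14/15)^{14} = 11112006825558016/15 ≈ 7.408e+14.


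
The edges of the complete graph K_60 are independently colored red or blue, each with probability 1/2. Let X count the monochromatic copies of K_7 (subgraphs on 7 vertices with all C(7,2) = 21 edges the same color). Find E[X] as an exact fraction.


Let X = Σ_S X_S over the C(60, 7) = 386206920 subsets S of size 7, where X_S = 1 if the K_7 on S is monochromatic.
For a fixed S, the K_7 on S has C(7, 2) = 21 edges. P[all 21 edges red] = (1/2)^21, and likewise for blue, so P[monochromatic] = 2·(1/2)^21 = 2^{1 − 21} = 1/1048576.
By linearity: E[X] = C(60, 7) · 2^{1 − 21} = 386206920 · 1/1048576 = 48275865/131072.
Numerically: E[X] ≈ 368.31562.

E[X] = C(60,7)·2^(1−C(7,2)) = 48275865/131072 ≈ 368.31562.


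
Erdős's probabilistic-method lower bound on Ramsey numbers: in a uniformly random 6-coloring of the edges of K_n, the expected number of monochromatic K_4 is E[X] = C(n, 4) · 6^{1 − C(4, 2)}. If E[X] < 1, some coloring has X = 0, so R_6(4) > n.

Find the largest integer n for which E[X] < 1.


We need C(n, 4) · 6^{1 − 6} < 1, i.e. C(n, 4) < 6^{6 − 1} = 7776.
Check values of n near the boundary:
  n = 17: C(17, 4) = 2380; 2380 < 7776? YES
  n = 18: C(18, 4) = 3060; 3060 < 7776? YES
  n = 19: C(19, 4) = 3876; 3876 < 7776? YES
  n = 20: C(20, 4) = 4845; 4845 < 7776? YES
  n = 21: C(21, 4) = 5985; 5985 < 7776? YES
  n = 22: C(22, 4) = 7315; 7315 < 7776? YES
  n = 23: C(23, 4) = 8855; 8855 < 7776? NO
  n = 24: C(24, 4) = 10626; 10626 < 7776? NO
The largest n with C(n, 4) < 7776 is n = 22 (where E[X] = 7315/7776 ≈ 0.940715). Hence R_6(4) > 22, i.e. R_6(4) ≥ 23.

Largest n = 22; hence R_6(4) > 22.


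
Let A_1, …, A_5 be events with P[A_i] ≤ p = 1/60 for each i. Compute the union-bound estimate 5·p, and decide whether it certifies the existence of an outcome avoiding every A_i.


Union bound: P[∪_{i=1}^{5} A_i] ≤ Σ_i P[A_i] ≤ 5·p = 5·(1/60) = 1/12.
Numerically: 1/12 ≈ 0.0833.
Is 1/12 < 1? YES.
Since P[∪ A_i] ≤ 1/12 < 1, the complement has P[∩ A_i^c] ≥ 1 − 1/12 = 11/12 > 0, so some outcome avoids every A_i.

5·p = 1/12 ≈ 0.0833; existence CERTIFIED by the union bound.


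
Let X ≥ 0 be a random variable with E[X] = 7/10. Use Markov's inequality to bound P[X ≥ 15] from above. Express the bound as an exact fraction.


μ = E[X] = 7/10, a = 15.
Markov: P[X ≥ 15] ≤ μ/a = (7/10)/15 = 7/150.
Numerically: ≈ 0.0467.
(Since a = 15 > μ = 0.7000, the bound 7/150 is < 1 and informative.)

P[X ≥ 15] ≤ 7/150 ≈ 0.0467.


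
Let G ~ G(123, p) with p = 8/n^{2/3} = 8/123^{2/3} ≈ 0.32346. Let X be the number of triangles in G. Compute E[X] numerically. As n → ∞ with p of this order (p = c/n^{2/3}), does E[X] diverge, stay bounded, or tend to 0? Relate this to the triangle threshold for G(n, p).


Number of potential triangles: C(123, 3) = 302621.
Each occurs with probability p³ ≈ (0.32346)³ ≈ 3.38422896e-02.
By linearity: E[X] = C(123, 3)·p³ ≈ 302621 · 3.38422896e-02 ≈ 10241.387534.
Since α = 2/3 < 1, p = c/n^{2/3} ≫ 1/n is above the triangle threshold p ~ 1/n. Asymptotically E[X] ~ (c³/6)·n^{3(1−α)} = (8³/6)·n^{1} → ∞; triangles are abundant w.h.p.

E[X] ≈ 10241.387534; in regime p = Θ(1/n^{2/3}) E[X] diverges (above the triangle threshold p ~ 1/n).


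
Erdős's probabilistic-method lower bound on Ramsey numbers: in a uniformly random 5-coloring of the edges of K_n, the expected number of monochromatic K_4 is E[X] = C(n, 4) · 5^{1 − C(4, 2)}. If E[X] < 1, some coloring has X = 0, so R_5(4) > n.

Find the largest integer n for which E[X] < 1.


We need C(n, 4) · 5^{1 − 6} < 1, i.e. C(n, 4) < 5^{6 − 1} = 3125.
Check values of n near the boundary:
  n = 17: C(17, 4) = 2380; 2380 < 3125? YES
  n = 18: C(18, 4) = 3060; 3060 < 3125? YES
  n = 19: C(19, 4) = 3876; 3876 < 3125? NO
  n = 20: C(20, 4) = 4845; 4845 < 3125? NO
  n = 21: C(21, 4) = 5985; 5985 < 3125? NO
The largest n with C(n, 4) < 3125 is n = 18 (where E[X] = 612/625 ≈ 0.97920). Hence R_5(4) > 18, i.e. R_5(4) ≥ 19.

Largest n = 18; hence R_5(4) > 18.
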